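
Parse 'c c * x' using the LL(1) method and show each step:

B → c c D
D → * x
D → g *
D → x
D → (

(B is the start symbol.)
LL(1) parsing maintains a stack (initially the start symbol over $) and the input. At each step: if the stack top is a terminal, match it against the current input token; if it is a non-terminal N, replace it with the RHS of M[N, lookahead] (the unique production whose predict set contains the lookahead).

Stack is shown with the top on the left.

Stack    Input      Action
--------------------------
B $      c c * x $  output B → c c D
c c D $  c c * x $  match 'c'
c D $    c * x $    match 'c'
D $      * x $      output D → * x
* x $    * x $      match '*'
x $      x $        match 'x'
$        $          accept

The string is accepted.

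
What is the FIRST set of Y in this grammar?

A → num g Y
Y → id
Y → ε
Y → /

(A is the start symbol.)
{ '/', 'id', ε }

To compute FIRST(Y), examine every production with Y on the left-hand side, reading each right-hand side left to right until a non-nullable symbol is reached.

From Y → id:
  - id is a terminal: add 'id' and stop
From Y → ε:
  - ε-production, so ε ∈ FIRST(Y)
From Y → /:
  - '/' is a terminal: add '/' and stop

Collecting: FIRST(Y) = { '/', 'id', ε }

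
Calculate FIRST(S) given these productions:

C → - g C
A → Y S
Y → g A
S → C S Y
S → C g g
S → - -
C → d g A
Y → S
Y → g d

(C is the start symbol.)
To compute FIRST(S), examine every production with S on the left-hand side, reading each right-hand side left to right until a non-nullable symbol is reached.

FIRST sets of the other non-terminals involved (by the same procedure, iterated to a fixed point):
  FIRST(C) = { '-', 'd' }

From S → C S Y:
  - C is a non-terminal: add FIRST(C) \ {ε} = { '-', 'd' }
    C is not nullable, so stop
From S → C g g:
  - C is a non-terminal: add FIRST(C) \ {ε} = { '-', 'd' }
    C is not nullable, so stop
From S → - -:
  - '-' is a terminal: add '-' and stop

Collecting: FIRST(S) = { '-', 'd' }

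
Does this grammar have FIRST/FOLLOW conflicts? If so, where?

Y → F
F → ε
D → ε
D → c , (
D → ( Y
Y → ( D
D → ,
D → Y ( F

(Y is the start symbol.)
A FIRST/FOLLOW conflict occurs when a non-terminal N has a nullable alternative N → β (β ⇒* ε) and another alternative N → α with FIRST(α) ∩ FOLLOW(N) ≠ ∅: on such a lookahead the parser cannot decide between expanding α and letting N vanish via β.

Nullable non-terminals: D, F, Y.
FIRST sets used below: FIRST(Y) = { '(', ε }, FIRST(F) = { ε }

D: nullable alternative(s) D → ε; FOLLOW(D) = { $, '(' }
  D → ε: FIRST \ {ε} = { } — this is the only nullable alternative, skip
  D → c , (: FIRST \ {ε} = { 'c' } — disjoint from FOLLOW(D)
  D → ( Y: FIRST \ {ε} = { '(' } — overlaps FOLLOW(D) on { '(' }: CONFLICT
  D → ,: FIRST \ {ε} = { ',' } — disjoint from FOLLOW(D)
  D → Y ( F: FIRST \ {ε} = { '(' } — overlaps FOLLOW(D) on { '(' }: CONFLICT
F has a nullable alternative but only one production, so nothing to check.

Y: nullable alternative(s) Y → F; FOLLOW(Y) = { $, '(' }
  Y → F: FIRST \ {ε} = { } — this is the only nullable alternative, skip
  Y → ( D: FIRST \ {ε} = { '(' } — overlaps FOLLOW(Y) on { '(' }: CONFLICT

So the grammar has 3 FIRST/FOLLOW conflicts (marked CONFLICT above).

Answer: Yes. Y → '(' D with FOLLOW(Y) on { '(' }; D → '(' Y with FOLLOW(D) on { '(' }; D → Y '(' F with FOLLOW(D) on { '(' }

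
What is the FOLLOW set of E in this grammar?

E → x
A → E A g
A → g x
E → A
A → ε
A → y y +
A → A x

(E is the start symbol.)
E is the start symbol, so $ ∈ FOLLOW(E).
In A → E A g: E is followed by A g, add FIRST(A g) \ {ε} = { 'g', 'x', 'y' }

Taking the union: FOLLOW(E) = { $, 'g', 'x', 'y' }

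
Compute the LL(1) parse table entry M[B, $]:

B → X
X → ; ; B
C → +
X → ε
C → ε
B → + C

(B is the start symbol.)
To find M[B, $], we find productions for B where $ is in the predict set (PREDICT(N → α) = (FIRST(α) \ {ε}) ∪ (FOLLOW(N) if α ⇒* ε)).

Relevant sets:
  FIRST(X) = { ';', ε }
  FOLLOW(B) = { $ }

B → X: PREDICT = { $, ';' }
  $ is in predict set, so this production goes in M[B, $]
B → + C: PREDICT = { '+' }

M[B, $] = B → X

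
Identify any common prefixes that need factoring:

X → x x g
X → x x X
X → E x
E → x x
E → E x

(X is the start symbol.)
Left-factoring is needed when two productions for the same non-terminal
share a common prefix on the right-hand side.

Productions for X:
  X → x x g
  X → x x X
  X → E x
Productions for E:
  E → x x
  E → E x

Found common prefix 'x x' in productions for X

Answer: Yes, X has productions with common prefix 'x x'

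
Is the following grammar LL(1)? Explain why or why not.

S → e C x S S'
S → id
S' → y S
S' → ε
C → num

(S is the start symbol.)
Relevant sets:
  FOLLOW(S') = { $, 'y' }

For S:
  PREDICT(S → e C x S S') = { 'e' }
  PREDICT(S → id) = { 'id' }
For S':
  PREDICT(S' → y S) = { 'y' }
  PREDICT(S' → ε) = { $, 'y' }
C has a single production, so nothing to check there.

Conflict found: Predict set conflict for S': { 'y' }
The grammar is NOT LL(1).

Answer: No. Predict set conflict for S': { 'y' }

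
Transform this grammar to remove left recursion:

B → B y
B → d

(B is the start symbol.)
B → d B'
B' → y B'
B' → ε

B is directly left-recursive. The standard transformation for
  A → A α₁ | ... | A α_m | β₁ | ... | β_n
is
  A  → β₁ A' | ... | β_n A'
  A' → α₁ A' | ... | α_m A' | ε

B → d becomes B → d B'
B → B y becomes B' → y B'
Add B' → ε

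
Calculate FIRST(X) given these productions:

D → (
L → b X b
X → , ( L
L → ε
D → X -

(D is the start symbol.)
{ ',' }

To compute FIRST(X), examine every production with X on the left-hand side, reading each right-hand side left to right until a non-nullable symbol is reached.

From X → , ( L:
  - ',' is a terminal: add ',' and stop

Collecting: FIRST(X) = { ',' }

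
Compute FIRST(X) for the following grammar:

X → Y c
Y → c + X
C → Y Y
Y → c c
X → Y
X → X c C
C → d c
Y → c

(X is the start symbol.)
To compute FIRST(X), examine every production with X on the left-hand side, reading each right-hand side left to right until a non-nullable symbol is reached.

FIRST sets of the other non-terminals involved (by the same procedure, iterated to a fixed point):
  FIRST(Y) = { 'c' }

From X → Y c:
  - Y is a non-terminal: add FIRST(Y) \ {ε} = { 'c' }
    Y is not nullable, so stop
From X → Y:
  - Y is a non-terminal: add FIRST(Y) \ {ε} = { 'c' }
    Y is not nullable, so stop
From X → X c C:
  - X is the symbol being defined: contributes nothing new
    X is not nullable, so stop

Collecting: FIRST(X) = { 'c' }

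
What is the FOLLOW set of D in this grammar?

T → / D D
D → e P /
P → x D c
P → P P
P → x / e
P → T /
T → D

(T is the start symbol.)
{ $, '/', 'c', 'e' }

In T → / D D: D is followed by D, add FIRST(D) \ {ε} = { 'e' }
In T → / D D: D is at the end, add FOLLOW(T)
In P → x D c: D is followed by c, add FIRST(c) \ {ε} = { 'c' }
In T → D: D is at the end, add FOLLOW(T)

The FOLLOW sets referred to above (computed the same way, to a fixed point):
  FOLLOW(T) = { $, '/' }

Taking the union: FOLLOW(D) = { $, '/', 'c', 'e' }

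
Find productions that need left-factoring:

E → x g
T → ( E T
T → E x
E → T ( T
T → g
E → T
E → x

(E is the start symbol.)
Left-factoring is needed when two productions for the same non-terminal
share a common prefix on the right-hand side.

Productions for E:
  E → x g
  E → T ( T
  E → T
  E → x
Productions for T:
  T → ( E T
  T → E x
  T → g

Found common prefix 'x' in productions for E
Found common prefix 'T' in productions for E

Answer: Yes, E has productions with common prefix 'x'; E has productions with common prefix 'T'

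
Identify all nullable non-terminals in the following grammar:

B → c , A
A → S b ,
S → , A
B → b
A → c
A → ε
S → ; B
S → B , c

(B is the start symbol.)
{ 'A' }

A non-terminal is nullable if it can derive ε (the empty string): either it has an ε-production, or it has a production whose right-hand side consists entirely of nullable non-terminals.

ε-productions: A → ε
So A is immediately nullable.
No further non-terminal can be added: every production for the remaining non-terminals contains a terminal or a non-nullable non-terminal.
Nullable = { 'A' }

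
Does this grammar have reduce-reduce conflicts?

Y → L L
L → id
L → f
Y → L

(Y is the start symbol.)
No reduce-reduce conflicts

A reduce-reduce conflict occurs when an LR(0) state has two complete items [A → α .] and [B → β .] — both call for a reduction, and with no lookahead the parser cannot choose between them.

Augment with Y' → Y and build the canonical LR(0) collection (I0 = CLOSURE({[Y' → . Y]}), then GOTO on every symbol after a dot until no new states appear). It has 6 states:
  I0: { [L → . f], [L → . id], [Y → . L L], [Y → . L], [Y' → . Y] }  — shift
  I1: { [L → . f], [L → . id], [Y → L . L], [Y → L .] }  — shift, reduce
  I2: { [Y' → Y .] }  — accept
  I3: { [L → f .] }  — reduce
  I4: { [L → id .] }  — reduce
  I5: { [Y → L L .] }  — reduce

No state contains more than one complete item.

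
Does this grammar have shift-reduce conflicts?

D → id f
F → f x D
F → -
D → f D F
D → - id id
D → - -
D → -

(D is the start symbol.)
A shift-reduce conflict occurs when an LR(0) state has both:
  - a complete (reduce) item [A → α .] (dot at the end), and
  - a shift item [B → β . c γ] (dot before a terminal).

Augment with D' → D and build the canonical LR(0) collection (I0 = CLOSURE({[D' → . D]}), then GOTO on every symbol after a dot until no new states appear). It has 15 states:
  I0: { [D → . - -], [D → . - id id], [D → . -], [D → . f D F], [D → . id f], [D' → . D] }  — shift
  I1: { [D → - . -], [D → - . id id], [D → - .] }  — shift, reduce
  I2: { [D' → D .] }  — accept
  I3: { [D → . - -], [D → . - id id], [D → . -], [D → . f D F], [D → . id f], [D → f . D F] }  — shift
  I4: { [D → id . f] }  — shift
  I5: { [D → id f .] }  — reduce
  I6: { [D → f D . F], [F → . -], [F → . f x D] }  — shift
  I7: { [F → - .] }  — reduce
  I8: { [D → f D F .] }  — reduce
  I9: { [F → f . x D] }  — shift
  I10: { [D → . - -], [D → . - id id], [D → . -], [D → . f D F], [D → . id f], [F → f x . D] }  — shift
  I11: { [F → f x D .] }  — reduce
  I12: { [D → - - .] }  — reduce
  I13: { [D → - id . id] }  — shift
  I14: { [D → - id id .] }  — reduce

I1 contains reduce item [D → - .] and shift items [D → - . -], [D → - . id id] — shift-reduce conflict.

Answer: Yes — I1: [D → - .] vs [D → - . -]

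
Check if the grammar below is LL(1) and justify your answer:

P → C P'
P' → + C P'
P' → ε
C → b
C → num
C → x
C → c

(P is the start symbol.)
A grammar is LL(1) if for each non-terminal N with multiple productions, the predict sets of those productions are pairwise disjoint, where PREDICT(N → α) = (FIRST(α) \ {ε}) ∪ (FOLLOW(N) if α ⇒* ε).

Relevant sets:
  FOLLOW(P') = { $ }

For P':
  PREDICT(P' → '+' C P') = { '+' }
  PREDICT(P' → ε) = { $ }
For C:
  PREDICT(C → b) = { 'b' }
  PREDICT(C → num) = { 'num' }
  PREDICT(C → x) = { 'x' }
  PREDICT(C → c) = { 'c' }
P has a single production, so nothing to check there.

All predict sets are disjoint. The grammar IS LL(1).

Answer: Yes, the grammar is LL(1).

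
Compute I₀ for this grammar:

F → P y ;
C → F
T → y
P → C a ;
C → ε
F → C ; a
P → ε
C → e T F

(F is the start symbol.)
First, augment the grammar with F' → F
I₀ = CLOSURE({ [F' → . F] }):
  [F' → . F] has the dot before F: add [F → . P y ;], [F → . C ; a]
  [F → . P y ;] has the dot before P: add [P → . C a ;], [P → .]
  [F → . C ; a] has the dot before C: add [C → . F], [C → .], [C → . e T F]
No further items can be added.

I₀ = { [C → . F], [C → . e T F], [C → .], [F → . C ; a], [F → . P y ;], [F' → . F], [P → . C a ;], [P → .] }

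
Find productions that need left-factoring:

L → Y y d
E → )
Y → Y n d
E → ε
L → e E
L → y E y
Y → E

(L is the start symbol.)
Left-factoring is needed when two productions for the same non-terminal
share a common prefix on the right-hand side.

Productions for L:
  L → Y y d
  L → e E
  L → y E y
Productions for E:
  E → )
  E → ε
Productions for Y:
  Y → Y n d
  Y → E

No common prefixes found.

Answer: No, left-factoring is not needed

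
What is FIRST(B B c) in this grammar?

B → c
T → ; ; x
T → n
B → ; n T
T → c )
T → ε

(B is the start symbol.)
{ ';', 'c' }

FIRST sets of the non-terminals involved (from the grammar, by fixed-point iteration):
  FIRST(B) = { ';', 'c' }

To compute FIRST(B B c), process the symbols left to right:
Symbol B is a non-terminal. Add FIRST(B) \ {ε} = { ';', 'c' }
B is not nullable (ε ∉ FIRST(B)), so stop here.
FIRST(B B c) = { ';', 'c' }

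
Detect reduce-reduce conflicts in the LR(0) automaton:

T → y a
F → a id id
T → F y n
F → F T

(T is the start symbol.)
No reduce-reduce conflicts

A reduce-reduce conflict occurs when an LR(0) state has two complete items [A → α .] and [B → β .] — both call for a reduction, and with no lookahead the parser cannot choose between them.

Augment with T' → T and build the canonical LR(0) collection (I0 = CLOSURE({[T' → . T]}), then GOTO on every symbol after a dot until no new states appear). It has 11 states:
  I0: { [F → . F T], [F → . a id id], [T → . F y n], [T → . y a], [T' → . T] }  — shift
  I1: { [F → . F T], [F → . a id id], [F → F . T], [T → . F y n], [T → . y a], [T → F . y n] }  — shift
  I2: { [T' → T .] }  — accept
  I3: { [F → a . id id] }  — shift
  I4: { [T → y . a] }  — shift
  I5: { [T → y a .] }  — reduce
  I6: { [F → a id . id] }  — shift
  I7: { [F → a id id .] }  — reduce
  I8: { [F → F T .] }  — reduce
  I9: { [T → F y . n], [T → y . a] }  — shift
  I10: { [T → F y n .] }  — reduce

No state contains more than one complete item.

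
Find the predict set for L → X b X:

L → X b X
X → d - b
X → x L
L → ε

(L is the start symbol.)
{ 'd', 'x' }

PREDICT(L → X b X) = (FIRST(RHS) \ {ε}) ∪ (FOLLOW(L) if ε ∈ FIRST(RHS), i.e. RHS ⇒* ε)
FIRST(X) = { 'd', 'x' }
FIRST(X b X) = { 'd', 'x' }
ε ∉ FIRST(X b X), so FOLLOW(L) is not added.
PREDICT(L → X b X) = { 'd', 'x' }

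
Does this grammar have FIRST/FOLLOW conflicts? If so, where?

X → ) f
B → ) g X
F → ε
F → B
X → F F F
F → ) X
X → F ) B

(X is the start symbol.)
Yes. X → ')' f with FOLLOW(X) on { ')' }; X → F ')' B with FOLLOW(X) on { ')' }; F → B with FOLLOW(F) on { ')' }; F → ')' X with FOLLOW(F) on { ')' }

A FIRST/FOLLOW conflict occurs when a non-terminal N has a nullable alternative N → β (β ⇒* ε) and another alternative N → α with FIRST(α) ∩ FOLLOW(N) ≠ ∅: on such a lookahead the parser cannot decide between expanding α and letting N vanish via β.

Nullable non-terminals: F, X.
FIRST sets used below: FIRST(B) = { ')' }, FIRST(F) = { ')', ε }

F: nullable alternative(s) F → ε; FOLLOW(F) = { $, ')' }
  F → ε: FIRST \ {ε} = { } — this is the only nullable alternative, skip
  F → B: FIRST \ {ε} = { ')' } — overlaps FOLLOW(F) on { ')' }: CONFLICT
  F → ) X: FIRST \ {ε} = { ')' } — overlaps FOLLOW(F) on { ')' }: CONFLICT

X: nullable alternative(s) X → F F F; FOLLOW(X) = { $, ')' }
  X → ) f: FIRST \ {ε} = { ')' } — overlaps FOLLOW(X) on { ')' }: CONFLICT
  X → F F F: FIRST \ {ε} = { ')' } — this is the only nullable alternative, skip
  X → F ) B: FIRST \ {ε} = { ')' } — overlaps FOLLOW(X) on { ')' }: CONFLICT

B has no nullable alternative, so no FIRST/FOLLOW check is needed there.

So the grammar has 4 FIRST/FOLLOW conflicts (marked CONFLICT above).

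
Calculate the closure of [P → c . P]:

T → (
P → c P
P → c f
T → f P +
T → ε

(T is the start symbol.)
To compute CLOSURE, for each item [A → α.Bβ] where B is a non-terminal, add [B → .γ] for all productions B → γ; repeat for the newly added items until nothing changes.

Start with: [P → c . P]
  [P → c . P] has the dot before P: add [P → . c P], [P → . c f]
No further items can be added.

CLOSURE = { [P → . c P], [P → . c f], [P → c . P] }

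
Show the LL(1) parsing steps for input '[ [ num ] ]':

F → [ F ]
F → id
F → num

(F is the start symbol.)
LL(1) parsing maintains a stack (initially the start symbol over $) and the input. At each step: if the stack top is a terminal, match it against the current input token; if it is a non-terminal N, replace it with the RHS of M[N, lookahead] (the unique production whose predict set contains the lookahead).

Stack is shown with the top on the left.

Stack      Input          Action
--------------------------------
F $        [ [ num ] ] $  output F → [ F ]
[ F ] $    [ [ num ] ] $  match '['
F ] $      [ num ] ] $    output F → [ F ]
[ F ] ] $  [ num ] ] $    match '['
F ] ] $    num ] ] $      output F → num
num ] ] $  num ] ] $      match 'num'
] ] $      ] ] $          match ']'
] $        ] $            match ']'
$          $              accept

The string is accepted.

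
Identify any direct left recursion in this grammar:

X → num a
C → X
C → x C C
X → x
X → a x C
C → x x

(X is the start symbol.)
No direct left recursion

X → num a: starts with num
C → X: starts with X
C → x C C: starts with x
X → x: starts with x
X → a x C: starts with a
C → x x: starts with x

No direct left recursion found.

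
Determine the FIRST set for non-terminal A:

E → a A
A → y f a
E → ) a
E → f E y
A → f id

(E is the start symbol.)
To compute FIRST(A), examine every production with A on the left-hand side, reading each right-hand side left to right until a non-nullable symbol is reached.

From A → y f a:
  - y is a terminal: add 'y' and stop
From A → f id:
  - f is a terminal: add 'f' and stop

Collecting: FIRST(A) = { 'f', 'y' }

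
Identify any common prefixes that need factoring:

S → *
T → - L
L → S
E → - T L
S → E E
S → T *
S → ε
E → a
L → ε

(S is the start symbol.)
No, left-factoring is not needed

Left-factoring is needed when two productions for the same non-terminal
share a common prefix on the right-hand side.

Productions for S:
  S → *
  S → E E
  S → T *
  S → ε
Productions for L:
  L → S
  L → ε
Productions for E:
  E → - T L
  E → a

No common prefixes found.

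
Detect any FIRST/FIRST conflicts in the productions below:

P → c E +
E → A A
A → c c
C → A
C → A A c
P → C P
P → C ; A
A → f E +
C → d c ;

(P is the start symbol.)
A FIRST/FIRST conflict occurs when two productions N → α and N → β for the same non-terminal have FIRST(α) ∩ FIRST(β) ≠ ∅ (with ε ∈ FIRST of a nullable right-hand side, so two nullable alternatives also conflict).

FIRST sets of the non-terminals at (or reachable through a nullable prefix from) the front of some alternative:
  FIRST(C) = { 'c', 'd', 'f' }
  FIRST(A) = { 'c', 'f' }

Productions for P:
  P → c E +: FIRST = { 'c' }
  P → C P: FIRST = { 'c', 'd', 'f' }
  P → C ; A: FIRST = { 'c', 'd', 'f' }
Productions for A:
  A → c c: FIRST = { 'c' }
  A → f E +: FIRST = { 'f' }
Productions for C:
  C → A: FIRST = { 'c', 'f' }
  C → A A c: FIRST = { 'c', 'f' }
  C → d c ;: FIRST = { 'd' }
E has only one production, so no FIRST/FIRST conflict is possible there.

Conflict for P: P → c E + and P → C P
  Overlap: { 'c' }
Conflict for P: P → c E + and P → C ; A
  Overlap: { 'c' }
Conflict for P: P → C P and P → C ; A
  Overlap: { 'c', 'd', 'f' }
Conflict for C: C → A and C → A A c
  Overlap: { 'c', 'f' }

Answer: Yes. P → c E '+' / P → C P on { 'c' }; P → c E '+' / P → C ';' A on { 'c' }; P → C P / P → C ';' A on { 'c', 'd', 'f' }; C → A / C → A A c on { 'c', 'f' }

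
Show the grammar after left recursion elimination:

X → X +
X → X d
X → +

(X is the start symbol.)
X → + X'
X' → + X'
X' → d X'
X' → ε

X is directly left-recursive. The standard transformation for
  A → A α₁ | ... | A α_m | β₁ | ... | β_n
is
  A  → β₁ A' | ... | β_n A'
  A' → α₁ A' | ... | α_m A' | ε

X → + becomes X → + X'
X → X + becomes X' → + X'
X → X d becomes X' → d X'
Add X' → ε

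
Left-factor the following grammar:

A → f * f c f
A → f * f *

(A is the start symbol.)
A → f * f A'
A' → c f
A' → *

Left-factoring transforms A → αβ₁ | αβ₂ into A → αA' and A' → β₁ | β₂
(α is the longest common prefix among the alternatives). Repeat until
no nonterminal has two alternatives with a common prefix.

Round 1: A has alternatives sharing prefix 'f * f'. Introduce A': A → f * f A'
  Add: A' → c f
  Add: A' → *

No remaining common prefixes — done.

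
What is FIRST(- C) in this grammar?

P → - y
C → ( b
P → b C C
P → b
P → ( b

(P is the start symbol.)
To compute FIRST(- C), process the symbols left to right:
Symbol - is a terminal. Add '-' and stop.
FIRST(- C) = { '-' }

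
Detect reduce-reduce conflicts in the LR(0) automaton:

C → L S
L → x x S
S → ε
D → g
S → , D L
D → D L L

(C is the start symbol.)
No reduce-reduce conflicts

A reduce-reduce conflict occurs when an LR(0) state has two complete items [A → α .] and [B → β .] — both call for a reduction, and with no lookahead the parser cannot choose between them.

Augment with C' → C and build the canonical LR(0) collection (I0 = CLOSURE({[C' → . C]}), then GOTO on every symbol after a dot until no new states appear). It has 12 states:
  I0: { [C → . L S], [C' → . C], [L → . x x S] }  — shift
  I1: { [C' → C .] }  — accept
  I2: { [C → L . S], [S → . , D L], [S → .] }  — shift, reduce
  I3: { [L → x . x S] }  — shift
  I4: { [L → x x . S], [S → . , D L], [S → .] }  — shift, reduce
  I5: { [D → . D L L], [D → . g], [S → , . D L] }  — shift
  I6: { [L → x x S .] }  — reduce
  I7: { [D → D . L L], [L → . x x S], [S → , D . L] }  — shift
  I8: { [D → g .] }  — reduce
  I9: { [D → D L . L], [L → . x x S], [S → , D L .] }  — shift, reduce
  I10: { [D → D L L .] }  — reduce
  I11: { [C → L S .] }  — reduce

No state contains more than one complete item.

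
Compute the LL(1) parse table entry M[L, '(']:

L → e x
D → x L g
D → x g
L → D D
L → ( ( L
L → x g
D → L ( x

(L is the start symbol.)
L → D D, L → ( ( L

To find M[L, '('], we find productions for L where '(' is in the predict set (PREDICT(N → α) = (FIRST(α) \ {ε}) ∪ (FOLLOW(N) if α ⇒* ε)).

Relevant sets:
  FIRST(D) = { '(', 'e', 'x' }

L → e x: PREDICT = { 'e' }
L → D D: PREDICT = { '(', 'e', 'x' }
  '(' is in predict set, so this production goes in M[L, '(']
L → ( ( L: PREDICT = { '(' }
  '(' is in predict set, so this production goes in M[L, '(']
L → x g: PREDICT = { 'x' }

M[L, '('] = L → D D, L → ( ( L  (a multiply-defined cell — the grammar is not LL(1))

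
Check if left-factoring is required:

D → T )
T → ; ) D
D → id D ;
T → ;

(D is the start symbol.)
Left-factoring is needed when two productions for the same non-terminal
share a common prefix on the right-hand side.

Productions for D:
  D → T )
  D → id D ;
Productions for T:
  T → ; ) D
  T → ;

Found common prefix ';' in productions for T

Answer: Yes, T has productions with common prefix ';'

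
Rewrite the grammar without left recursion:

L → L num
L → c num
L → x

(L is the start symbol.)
L → c num L'
L → x L'
L' → num L'
L' → ε

L is directly left-recursive. The standard transformation for
  A → A α₁ | ... | A α_m | β₁ | ... | β_n
is
  A  → β₁ A' | ... | β_n A'
  A' → α₁ A' | ... | α_m A' | ε

L → c num becomes L → c num L'
L → x becomes L → x L'
L → L num becomes L' → num L'
Add L' → ε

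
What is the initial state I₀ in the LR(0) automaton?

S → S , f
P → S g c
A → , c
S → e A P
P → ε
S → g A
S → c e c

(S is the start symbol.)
First, augment the grammar with S' → S
I₀ = CLOSURE({ [S' → . S] }):
  [S' → . S] has the dot before S: add [S → . S , f], [S → . e A P], [S → . g A], [S → . c e c]
No further items can be added.

I₀ = { [S → . S , f], [S → . c e c], [S → . e A P], [S → . g A], [S' → . S] }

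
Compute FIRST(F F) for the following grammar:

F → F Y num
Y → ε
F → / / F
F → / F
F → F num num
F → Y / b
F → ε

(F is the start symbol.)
FIRST sets of the non-terminals involved (from the grammar, by fixed-point iteration):
  FIRST(F) = { '/', 'num', ε }

To compute FIRST(F F), process the symbols left to right:
Symbol F is a non-terminal. Add FIRST(F) \ {ε} = { '/', 'num' }
F is nullable (ε ∈ FIRST(F)), continue to the next symbol.
Symbol F is a non-terminal. Add FIRST(F) \ {ε} = { '/', 'num' }
F is nullable (ε ∈ FIRST(F)), continue to the next symbol.
All symbols are nullable, so ε is in the result.
FIRST(F F) = { '/', 'num', ε }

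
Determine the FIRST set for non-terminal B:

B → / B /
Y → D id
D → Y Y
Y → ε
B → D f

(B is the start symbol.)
FIRST sets of the other non-terminals involved (by the same procedure, iterated to a fixed point):
  FIRST(D) = { 'id', ε }

From B → / B /:
  - '/' is a terminal: add '/' and stop
From B → D f:
  - D is a non-terminal: add FIRST(D) \ {ε} = { 'id' }
    D is nullable, so continue to the next symbol
  - f is a terminal: add 'f' and stop

Collecting: FIRST(B) = { '/', 'f', 'id' }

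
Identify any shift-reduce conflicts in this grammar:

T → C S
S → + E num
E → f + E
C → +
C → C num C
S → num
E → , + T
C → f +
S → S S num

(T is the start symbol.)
Yes — I7: [T → C S .] vs [S → . + E num]; I8: [S → num .] vs [C → . +]; I9: [C → C num C .] vs [C → C . num C]

Augment with T' → T and build the canonical LR(0) collection (I0 = CLOSURE({[T' → . T]}), then GOTO on every symbol after a dot until no new states appear). It has 22 states:
  I0: { [C → . +], [C → . C num C], [C → . f +], [T → . C S], [T' → . T] }  — shift
  I1: { [C → + .] }  — reduce
  I2: { [C → C . num C], [S → . + E num], [S → . S S num], [S → . num], [T → C . S] }  — shift
  I3: { [T' → T .] }  — accept
  I4: { [C → f . +] }  — shift
  I5: { [C → f + .] }  — reduce
  I6: { [E → . , + T], [E → . f + E], [S → + . E num] }  — shift
  I7: { [S → . + E num], [S → . S S num], [S → . num], [S → S . S num], [T → C S .] }  — shift, reduce
  I8: { [C → . +], [C → . C num C], [C → . f +], [C → C num . C], [S → num .] }  — shift, reduce
  I9: { [C → C . num C], [C → C num C .] }  — shift, reduce
  I10: { [C → . +], [C → . C num C], [C → . f +], [C → C num . C] }  — shift
  I11: { [S → . + E num], [S → . S S num], [S → . num], [S → S . S num], [S → S S . num] }  — shift
  I12: { [S → num .] }  — reduce
  I13: { [S → S S num .], [S → num .] }  — 2 reduces
  I14: { [E → , . + T] }  — shift
  I15: { [S → + E . num] }  — shift
  I16: { [E → f . + E] }  — shift
  I17: { [E → . , + T], [E → . f + E], [E → f + . E] }  — shift
  I18: { [E → f + E .] }  — reduce
  I19: { [S → + E num .] }  — reduce
  I20: { [C → . +], [C → . C num C], [C → . f +], [E → , + . T], [T → . C S] }  — shift
  I21: { [E → , + T .] }  — reduce

I7 contains reduce item [T → C S .] and shift items [S → . + E num], [S → . num] — shift-reduce conflict.
I8 contains reduce item [S → num .] and shift items [C → . +], [C → . f +] — shift-reduce conflict.
I9 contains reduce item [C → C num C .] and shift item [C → C . num C] — shift-reduce conflict.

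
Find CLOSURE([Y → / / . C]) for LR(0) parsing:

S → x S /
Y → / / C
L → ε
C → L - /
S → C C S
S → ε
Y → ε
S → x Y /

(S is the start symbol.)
To compute CLOSURE, for each item [A → α.Bβ] where B is a non-terminal, add [B → .γ] for all productions B → γ; repeat for the newly added items until nothing changes.

Start with: [Y → / / . C]
  [Y → / / . C] has the dot before C: add [C → . L - /]
  [C → . L - /] has the dot before L: add [L → .]
No further items can be added.

CLOSURE = { [C → . L - /], [L → .], [Y → / / . C] }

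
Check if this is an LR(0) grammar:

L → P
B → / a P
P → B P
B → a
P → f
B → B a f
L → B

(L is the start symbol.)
Augment with L' → L and build the canonical LR(0) collection (I0 = CLOSURE({[L' → . L]}), then GOTO on every symbol after a dot until no new states appear). It has 13 states:
  I0: { [B → . / a P], [B → . B a f], [B → . a], [L → . B], [L → . P], [L' → . L], [P → . B P], [P → . f] }  — shift
  I1: { [B → / . a P] }  — shift
  I2: { [B → . / a P], [B → . B a f], [B → . a], [B → B . a f], [L → B .], [P → . B P], [P → . f], [P → B . P] }  — shift, reduce
  I3: { [L' → L .] }  — accept
  I4: { [L → P .] }  — reduce
  I5: { [B → a .] }  — reduce
  I6: { [P → f .] }  — reduce
  I7: { [B → . / a P], [B → . B a f], [B → . a], [B → B . a f], [P → . B P], [P → . f], [P → B . P] }  — shift
  I8: { [P → B P .] }  — reduce
  I9: { [B → B a . f], [B → a .] }  — shift, reduce
  I10: { [B → B a f .] }  — reduce
  I11: { [B → . / a P], [B → . B a f], [B → . a], [B → / a . P], [P → . B P], [P → . f] }  — shift
  I12: { [B → / a P .] }  — reduce

Conflict in state I2:
  Shift-reduce conflict between [L → B .] and [B → . / a P]
So the grammar is NOT LR(0).

Answer: No. Shift-reduce conflict between [L → B .] and [B → . / a P]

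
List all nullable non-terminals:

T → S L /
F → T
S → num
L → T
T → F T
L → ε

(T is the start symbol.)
{ 'L' }

A non-terminal is nullable if it can derive ε (the empty string): either it has an ε-production, or it has a production whose right-hand side consists entirely of nullable non-terminals.

ε-productions: L → ε
So L is immediately nullable.
No further non-terminal can be added: every production for the remaining non-terminals contains a terminal or a non-nullable non-terminal.
Nullable = { 'L' }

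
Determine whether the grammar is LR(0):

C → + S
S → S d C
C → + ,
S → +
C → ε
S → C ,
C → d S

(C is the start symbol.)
No. Shift-reduce conflict between [C → .] and [C → . + ,]

A grammar is LR(0) if no state in the canonical LR(0) collection has:
  - both a shift item (dot before a terminal) and a complete item (shift-reduce conflict), or
  - two or more complete items (reduce-reduce conflict; the accept item [C' → C .] counts as a complete item here).

Augment with C' → C and build the canonical LR(0) collection (I0 = CLOSURE({[C' → . C]}), then GOTO on every symbol after a dot until no new states appear). It has 12 states:
  I0: { [C → . + ,], [C → . + S], [C → . d S], [C → .], [C' → . C] }  — shift, reduce
  I1: { [C → + . ,], [C → + . S], [C → . + ,], [C → . + S], [C → . d S], [C → .], [S → . +], [S → . C ,], [S → . S d C] }  — shift, reduce
  I2: { [C' → C .] }  — accept
  I3: { [C → . + ,], [C → . + S], [C → . d S], [C → .], [C → d . S], [S → . +], [S → . C ,], [S → . S d C] }  — shift, reduce
  I4: { [C → + . ,], [C → + . S], [C → . + ,], [C → . + S], [C → . d S], [C → .], [S → + .], [S → . +], [S → . C ,], [S → . S d C] }  — shift, 2 reduces
  I5: { [S → C . ,] }  — shift
  I6: { [C → d S .], [S → S . d C] }  — shift, reduce
  I7: { [C → . + ,], [C → . + S], [C → . d S], [C → .], [S → S d . C] }  — shift, reduce
  I8: { [S → S d C .] }  — reduce
  I9: { [S → C , .] }  — reduce
  I10: { [C → + , .] }  — reduce
  I11: { [C → + S .], [S → S . d C] }  — shift, reduce

Conflict in state I0:
  Shift-reduce conflict between [C → .] and [C → . + ,]
So the grammar is NOT LR(0).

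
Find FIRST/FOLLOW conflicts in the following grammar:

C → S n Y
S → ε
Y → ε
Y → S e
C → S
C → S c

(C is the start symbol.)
No FIRST/FOLLOW conflicts.

Nullable non-terminals: C, S, Y.
FIRST sets used below: FIRST(S) = { ε }

C: nullable alternative(s) C → S; FOLLOW(C) = { $ }
  C → S n Y: FIRST \ {ε} = { 'n' } — disjoint from FOLLOW(C)
  C → S: FIRST \ {ε} = { } — this is the only nullable alternative, skip
  C → S c: FIRST \ {ε} = { 'c' } — disjoint from FOLLOW(C)
S has a nullable alternative but only one production, so nothing to check.

Y: nullable alternative(s) Y → ε; FOLLOW(Y) = { $ }
  Y → ε: FIRST \ {ε} = { } — this is the only nullable alternative, skip
  Y → S e: FIRST \ {ε} = { 'e' } — disjoint from FOLLOW(Y)

No FIRST/FOLLOW conflicts found.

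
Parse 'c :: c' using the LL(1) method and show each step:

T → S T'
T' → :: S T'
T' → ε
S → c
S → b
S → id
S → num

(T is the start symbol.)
LL(1) parsing maintains a stack (initially the start symbol over $) and the input. At each step: if the stack top is a terminal, match it against the current input token; if it is a non-terminal N, replace it with the RHS of M[N, lookahead] (the unique production whose predict set contains the lookahead).

Stack is shown with the top on the left.

Stack      Input     Action
---------------------------
T $        c :: c $  output T → S T'
S T' $     c :: c $  output S → c
c T' $     c :: c $  match 'c'
T' $       :: c $    output T' → :: S T'
:: S T' $  :: c $    match '::'
S T' $     c $       output S → c
c T' $     c $       match 'c'
T' $       $         output T' → ε
$          $         accept

The string is accepted.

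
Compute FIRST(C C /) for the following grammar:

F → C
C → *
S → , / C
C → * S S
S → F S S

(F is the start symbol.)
{ '*' }

FIRST sets of the non-terminals involved (from the grammar, by fixed-point iteration):
  FIRST(C) = { '*' }

To compute FIRST(C C /), process the symbols left to right:
Symbol C is a non-terminal. Add FIRST(C) \ {ε} = { '*' }
C is not nullable (ε ∉ FIRST(C)), so stop here.
FIRST(C C /) = { '*' }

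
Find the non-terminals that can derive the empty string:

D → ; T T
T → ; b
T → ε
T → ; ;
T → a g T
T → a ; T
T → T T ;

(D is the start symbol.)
ε-productions: T → ε
So T is immediately nullable.
No further non-terminal can be added: every production for the remaining non-terminals contains a terminal or a non-nullable non-terminal.
Nullable = { 'T' }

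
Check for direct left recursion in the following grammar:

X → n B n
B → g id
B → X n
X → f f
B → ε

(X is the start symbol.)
X → n B n: starts with n
B → g id: starts with g
B → X n: starts with X
X → f f: starts with f
B → ε: starts with ε

No direct left recursion found.

Answer: No direct left recursion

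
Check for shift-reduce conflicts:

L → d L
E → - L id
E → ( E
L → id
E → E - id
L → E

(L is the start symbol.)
Yes — I3: [L → E .] vs [E → E . - id]; I12: [E → ( E .] vs [E → E . - id]

Augment with L' → L and build the canonical LR(0) collection (I0 = CLOSURE({[L' → . L]}), then GOTO on every symbol after a dot until no new states appear). It has 13 states:
  I0: { [E → . ( E], [E → . - L id], [E → . E - id], [L → . E], [L → . d L], [L → . id], [L' → . L] }  — shift
  I1: { [E → ( . E], [E → . ( E], [E → . - L id], [E → . E - id] }  — shift
  I2: { [E → - . L id], [E → . ( E], [E → . - L id], [E → . E - id], [L → . E], [L → . d L], [L → . id] }  — shift
  I3: { [E → E . - id], [L → E .] }  — shift, reduce
  I4: { [L' → L .] }  — accept
  I5: { [E → . ( E], [E → . - L id], [E → . E - id], [L → . E], [L → . d L], [L → . id], [L → d . L] }  — shift
  I6: { [L → id .] }  — reduce
  I7: { [L → d L .] }  — reduce
  I8: { [E → E - . id] }  — shift
  I9: { [E → E - id .] }  — reduce
  I10: { [E → - L . id] }  — shift
  I11: { [E → - L id .] }  — reduce
  I12: { [E → ( E .], [E → E . - id] }  — shift, reduce

I3 contains reduce item [L → E .] and shift item [E → E . - id] — shift-reduce conflict.
I12 contains reduce item [E → ( E .] and shift item [E → E . - id] — shift-reduce conflict.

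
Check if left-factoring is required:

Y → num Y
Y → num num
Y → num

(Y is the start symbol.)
Left-factoring is needed when two productions for the same non-terminal
share a common prefix on the right-hand side.

Productions for Y:
  Y → num Y
  Y → num num
  Y → num

Found common prefix 'num' in productions for Y

Answer: Yes, Y has productions with common prefix 'num'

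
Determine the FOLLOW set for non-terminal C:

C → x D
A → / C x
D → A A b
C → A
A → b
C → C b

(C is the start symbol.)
{ $, 'b', 'x' }

To compute FOLLOW(C), find every occurrence of C on a right-hand side N → α C β: add FIRST(β) \ {ε}, and if β is empty or nullable also add FOLLOW(N). Iterate to a fixed point.

C is the start symbol, so $ ∈ FOLLOW(C).
In A → / C x: C is followed by x, add FIRST(x) \ {ε} = { 'x' }
In C → C b: C is followed by b, add FIRST(b) \ {ε} = { 'b' }

Taking the union: FOLLOW(C) = { $, 'b', 'x' }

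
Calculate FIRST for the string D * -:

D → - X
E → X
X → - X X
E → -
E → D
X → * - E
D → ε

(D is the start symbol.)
{ '*', '-' }

FIRST sets of the non-terminals involved (from the grammar, by fixed-point iteration):
  FIRST(D) = { '-', ε }

To compute FIRST(D * -), process the symbols left to right:
Symbol D is a non-terminal. Add FIRST(D) \ {ε} = { '-' }
D is nullable (ε ∈ FIRST(D)), continue to the next symbol.
Symbol * is a terminal. Add '*' and stop.
FIRST(D * -) = { '*', '-' }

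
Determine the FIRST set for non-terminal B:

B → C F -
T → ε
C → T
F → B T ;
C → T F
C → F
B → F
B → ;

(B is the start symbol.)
{ ';' }

To compute FIRST(B), examine every production with B on the left-hand side, reading each right-hand side left to right until a non-nullable symbol is reached.

FIRST sets of the other non-terminals involved (by the same procedure, iterated to a fixed point):
  FIRST(C) = { ';', ε }
  FIRST(F) = { ';' }

From B → C F -:
  - C is a non-terminal: add FIRST(C) \ {ε} = { ';' }
    C is nullable, so continue to the next symbol
  - F is a non-terminal: add FIRST(F) \ {ε} = { ';' }
    F is not nullable, so stop
From B → F:
  - F is a non-terminal: add FIRST(F) \ {ε} = { ';' }
    F is not nullable, so stop
From B → ;:
  - ';' is a terminal: add ';' and stop

Collecting: FIRST(B) = { ';' }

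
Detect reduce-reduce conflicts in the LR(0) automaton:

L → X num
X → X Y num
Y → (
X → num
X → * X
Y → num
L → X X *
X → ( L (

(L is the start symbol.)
Augment with L' → L and build the canonical LR(0) collection (I0 = CLOSURE({[L' → . L]}), then GOTO on every symbol after a dot until no new states appear). It has 17 states:
  I0: { [L → . X X *], [L → . X num], [L' → . L], [X → . ( L (], [X → . * X], [X → . X Y num], [X → . num] }  — shift
  I1: { [L → . X X *], [L → . X num], [X → ( . L (], [X → . ( L (], [X → . * X], [X → . X Y num], [X → . num] }  — shift
  I2: { [X → * . X], [X → . ( L (], [X → . * X], [X → . X Y num], [X → . num] }  — shift
  I3: { [L' → L .] }  — accept
  I4: { [L → X . X *], [L → X . num], [X → . ( L (], [X → . * X], [X → . X Y num], [X → . num], [X → X . Y num], [Y → . (], [Y → . num] }  — shift
  I5: { [X → num .] }  — reduce
  I6: { [L → . X X *], [L → . X num], [X → ( . L (], [X → . ( L (], [X → . * X], [X → . X Y num], [X → . num], [Y → ( .] }  — shift, reduce
  I7: { [L → X X . *], [X → X . Y num], [Y → . (], [Y → . num] }  — shift
  I8: { [X → X Y . num] }  — shift
  I9: { [L → X num .], [X → num .], [Y → num .] }  — 3 reduces
  I10: { [X → X Y num .] }  — reduce
  I11: { [Y → ( .] }  — reduce
  I12: { [L → X X * .] }  — reduce
  I13: { [Y → num .] }  — reduce
  I14: { [X → ( L . (] }  — shift
  I15: { [X → ( L ( .] }  — reduce
  I16: { [X → * X .], [X → X . Y num], [Y → . (], [Y → . num] }  — shift, reduce

I9 contains complete items [L → X num .], [X → num .], [Y → num .] — reduce-reduce conflict.

Answer: Yes — I9: [L → X num .] vs [X → num .]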